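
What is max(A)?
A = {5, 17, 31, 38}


Set A = {5, 17, 31, 38}
Elements in ascending order: 5, 17, 31, 38
The largest element is 38.

38


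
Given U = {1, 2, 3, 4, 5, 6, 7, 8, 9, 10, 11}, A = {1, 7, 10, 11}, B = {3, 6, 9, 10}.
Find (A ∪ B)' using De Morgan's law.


U = {1, 2, 3, 4, 5, 6, 7, 8, 9, 10, 11}
A = {1, 7, 10, 11}, B = {3, 6, 9, 10}
A ∪ B = {1, 3, 6, 7, 9, 10, 11}
(A ∪ B)' = U \ (A ∪ B) = {2, 4, 5, 8}
Verification via A' ∩ B': A' = {2, 3, 4, 5, 6, 8, 9}, B' = {1, 2, 4, 5, 7, 8, 11}
A' ∩ B' = {2, 4, 5, 8} ✓

{2, 4, 5, 8}


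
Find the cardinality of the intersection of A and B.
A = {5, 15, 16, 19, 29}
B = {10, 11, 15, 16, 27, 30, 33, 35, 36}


Set A = {5, 15, 16, 19, 29}
Set B = {10, 11, 15, 16, 27, 30, 33, 35, 36}
A ∩ B = {15, 16}
|A ∩ B| = 2

2


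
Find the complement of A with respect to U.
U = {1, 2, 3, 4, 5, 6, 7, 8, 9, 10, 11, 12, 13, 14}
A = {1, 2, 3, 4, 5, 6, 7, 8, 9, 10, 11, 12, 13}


Universal set U = {1, 2, 3, 4, 5, 6, 7, 8, 9, 10, 11, 12, 13, 14}
Set A = {1, 2, 3, 4, 5, 6, 7, 8, 9, 10, 11, 12, 13}
A' = U \ A = elements in U but not in A
Checking each element of U:
1 (in A, exclude), 2 (in A, exclude), 3 (in A, exclude), 4 (in A, exclude), 5 (in A, exclude), 6 (in A, exclude), 7 (in A, exclude), 8 (in A, exclude), 9 (in A, exclude), 10 (in A, exclude), 11 (in A, exclude), 12 (in A, exclude), 13 (in A, exclude), 14 (not in A, include)
A' = {14}

{14}


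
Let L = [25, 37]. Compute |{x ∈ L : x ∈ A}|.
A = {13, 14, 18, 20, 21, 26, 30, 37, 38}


Set A = {13, 14, 18, 20, 21, 26, 30, 37, 38}
Candidates: [25, 37]
Check each candidate:
25 ∉ A, 37 ∈ A
Count of candidates in A: 1

1


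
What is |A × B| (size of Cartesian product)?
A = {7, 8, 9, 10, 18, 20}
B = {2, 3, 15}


Set A = {7, 8, 9, 10, 18, 20} has 6 elements.
Set B = {2, 3, 15} has 3 elements.
|A × B| = |A| × |B| = 6 × 3 = 18

18


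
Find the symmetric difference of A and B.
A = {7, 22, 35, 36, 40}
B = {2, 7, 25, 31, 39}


Set A = {7, 22, 35, 36, 40}
Set B = {2, 7, 25, 31, 39}
A △ B = (A \ B) ∪ (B \ A)
Elements in A but not B: {22, 35, 36, 40}
Elements in B but not A: {2, 25, 31, 39}
A △ B = {2, 22, 25, 31, 35, 36, 39, 40}

{2, 22, 25, 31, 35, 36, 39, 40}


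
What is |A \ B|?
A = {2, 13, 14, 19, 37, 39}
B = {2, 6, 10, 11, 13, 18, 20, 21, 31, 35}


Set A = {2, 13, 14, 19, 37, 39}
Set B = {2, 6, 10, 11, 13, 18, 20, 21, 31, 35}
A \ B = {14, 19, 37, 39}
|A \ B| = 4

4


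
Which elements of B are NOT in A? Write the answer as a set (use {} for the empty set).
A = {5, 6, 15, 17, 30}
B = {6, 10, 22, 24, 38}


Set A = {5, 6, 15, 17, 30}
Set B = {6, 10, 22, 24, 38}
Check each element of B against A:
6 ∈ A, 10 ∉ A (include), 22 ∉ A (include), 24 ∉ A (include), 38 ∉ A (include)
Elements of B not in A: {10, 22, 24, 38}

{10, 22, 24, 38}


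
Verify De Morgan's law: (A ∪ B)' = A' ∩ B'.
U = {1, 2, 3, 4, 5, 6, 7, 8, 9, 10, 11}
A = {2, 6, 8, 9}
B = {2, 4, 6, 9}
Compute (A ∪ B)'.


U = {1, 2, 3, 4, 5, 6, 7, 8, 9, 10, 11}
A = {2, 6, 8, 9}, B = {2, 4, 6, 9}
A ∪ B = {2, 4, 6, 8, 9}
(A ∪ B)' = U \ (A ∪ B) = {1, 3, 5, 7, 10, 11}
Verification via A' ∩ B': A' = {1, 3, 4, 5, 7, 10, 11}, B' = {1, 3, 5, 7, 8, 10, 11}
A' ∩ B' = {1, 3, 5, 7, 10, 11} ✓

{1, 3, 5, 7, 10, 11}


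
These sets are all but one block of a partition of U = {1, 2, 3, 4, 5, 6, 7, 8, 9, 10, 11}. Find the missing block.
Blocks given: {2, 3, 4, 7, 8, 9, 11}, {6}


U = {1, 2, 3, 4, 5, 6, 7, 8, 9, 10, 11}
Shown blocks: {2, 3, 4, 7, 8, 9, 11}, {6}
A partition's blocks are pairwise disjoint and cover U, so the missing block = U \ (union of shown blocks).
Union of shown blocks: {2, 3, 4, 6, 7, 8, 9, 11}
Missing block = U \ (union) = {1, 5, 10}

{1, 5, 10}


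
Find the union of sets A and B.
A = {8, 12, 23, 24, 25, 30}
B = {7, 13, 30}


Set A = {8, 12, 23, 24, 25, 30}
Set B = {7, 13, 30}
A ∪ B includes all elements in either set.
Elements from A: {8, 12, 23, 24, 25, 30}
Elements from B not already included: {7, 13}
A ∪ B = {7, 8, 12, 13, 23, 24, 25, 30}

{7, 8, 12, 13, 23, 24, 25, 30}


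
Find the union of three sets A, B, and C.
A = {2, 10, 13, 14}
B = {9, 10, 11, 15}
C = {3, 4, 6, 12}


Set A = {2, 10, 13, 14}
Set B = {9, 10, 11, 15}
Set C = {3, 4, 6, 12}
First, A ∪ B = {2, 9, 10, 11, 13, 14, 15}
Then, (A ∪ B) ∪ C = {2, 3, 4, 6, 9, 10, 11, 12, 13, 14, 15}

{2, 3, 4, 6, 9, 10, 11, 12, 13, 14, 15}


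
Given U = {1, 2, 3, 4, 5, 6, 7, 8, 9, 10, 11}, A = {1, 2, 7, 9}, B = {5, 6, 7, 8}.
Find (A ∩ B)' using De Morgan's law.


U = {1, 2, 3, 4, 5, 6, 7, 8, 9, 10, 11}
A = {1, 2, 7, 9}, B = {5, 6, 7, 8}
A ∩ B = {7}
(A ∩ B)' = U \ (A ∩ B) = {1, 2, 3, 4, 5, 6, 8, 9, 10, 11}
Verification via A' ∪ B': A' = {3, 4, 5, 6, 8, 10, 11}, B' = {1, 2, 3, 4, 9, 10, 11}
A' ∪ B' = {1, 2, 3, 4, 5, 6, 8, 9, 10, 11} ✓

{1, 2, 3, 4, 5, 6, 8, 9, 10, 11}


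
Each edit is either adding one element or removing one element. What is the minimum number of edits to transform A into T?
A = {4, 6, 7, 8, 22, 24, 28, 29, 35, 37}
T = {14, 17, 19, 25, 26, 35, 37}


Set A = {4, 6, 7, 8, 22, 24, 28, 29, 35, 37}
Set T = {14, 17, 19, 25, 26, 35, 37}
Elements to remove from A (in A, not in T): {4, 6, 7, 8, 22, 24, 28, 29} → 8 removals
Elements to add to A (in T, not in A): {14, 17, 19, 25, 26} → 5 additions
Total edits = 8 + 5 = 13

13


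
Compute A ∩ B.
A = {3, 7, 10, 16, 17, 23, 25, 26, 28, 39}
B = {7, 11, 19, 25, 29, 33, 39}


Set A = {3, 7, 10, 16, 17, 23, 25, 26, 28, 39}
Set B = {7, 11, 19, 25, 29, 33, 39}
A ∩ B includes only elements in both sets.
Check each element of A against B:
3 ✗, 7 ✓, 10 ✗, 16 ✗, 17 ✗, 23 ✗, 25 ✓, 26 ✗, 28 ✗, 39 ✓
A ∩ B = {7, 25, 39}

{7, 25, 39}


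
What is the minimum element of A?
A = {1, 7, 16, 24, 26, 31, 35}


Set A = {1, 7, 16, 24, 26, 31, 35}
Elements in ascending order: 1, 7, 16, 24, 26, 31, 35
The smallest element is 1.

1


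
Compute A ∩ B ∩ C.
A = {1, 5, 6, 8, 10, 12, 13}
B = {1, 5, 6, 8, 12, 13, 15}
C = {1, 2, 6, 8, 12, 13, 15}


Set A = {1, 5, 6, 8, 10, 12, 13}
Set B = {1, 5, 6, 8, 12, 13, 15}
Set C = {1, 2, 6, 8, 12, 13, 15}
First, A ∩ B = {1, 5, 6, 8, 12, 13}
Then, (A ∩ B) ∩ C = {1, 6, 8, 12, 13}

{1, 6, 8, 12, 13}


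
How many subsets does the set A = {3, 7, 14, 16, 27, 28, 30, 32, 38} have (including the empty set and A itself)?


Set A = {3, 7, 14, 16, 27, 28, 30, 32, 38}
|A| = 9
The power set P(A) contains all subsets of A.
|P(A)| = 2^|A| = 2^9 = 512

512


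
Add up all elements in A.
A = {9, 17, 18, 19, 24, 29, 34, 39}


Set A = {9, 17, 18, 19, 24, 29, 34, 39}
Sum = 9 + 17 + 18 + 19 + 24 + 29 + 34 + 39 = 189

189


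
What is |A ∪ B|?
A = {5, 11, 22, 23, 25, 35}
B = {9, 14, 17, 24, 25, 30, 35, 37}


Set A = {5, 11, 22, 23, 25, 35}, |A| = 6
Set B = {9, 14, 17, 24, 25, 30, 35, 37}, |B| = 8
A ∩ B = {25, 35}, |A ∩ B| = 2
|A ∪ B| = |A| + |B| - |A ∩ B| = 6 + 8 - 2 = 12

12


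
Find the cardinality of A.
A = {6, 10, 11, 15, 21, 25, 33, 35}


Set A = {6, 10, 11, 15, 21, 25, 33, 35}
Listing elements: 6, 10, 11, 15, 21, 25, 33, 35
Counting: 8 elements
|A| = 8

8


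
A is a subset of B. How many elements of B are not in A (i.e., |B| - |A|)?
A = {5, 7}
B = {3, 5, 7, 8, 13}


Set A = {5, 7}, |A| = 2
Set B = {3, 5, 7, 8, 13}, |B| = 5
Since A ⊆ B: B \ A = {3, 8, 13}
|B| - |A| = 5 - 2 = 3

3


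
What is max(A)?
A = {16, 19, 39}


Set A = {16, 19, 39}
Elements in ascending order: 16, 19, 39
The largest element is 39.

39


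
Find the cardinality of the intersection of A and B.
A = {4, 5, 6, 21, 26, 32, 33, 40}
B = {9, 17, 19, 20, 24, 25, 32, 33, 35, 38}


Set A = {4, 5, 6, 21, 26, 32, 33, 40}
Set B = {9, 17, 19, 20, 24, 25, 32, 33, 35, 38}
A ∩ B = {32, 33}
|A ∩ B| = 2

2


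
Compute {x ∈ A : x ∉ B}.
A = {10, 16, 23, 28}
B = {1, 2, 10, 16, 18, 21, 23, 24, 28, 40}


Set A = {10, 16, 23, 28}
Set B = {1, 2, 10, 16, 18, 21, 23, 24, 28, 40}
Check each element of A against B:
10 ∈ B, 16 ∈ B, 23 ∈ B, 28 ∈ B
Elements of A not in B: {}

{}


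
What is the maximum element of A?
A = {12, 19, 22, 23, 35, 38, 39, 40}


Set A = {12, 19, 22, 23, 35, 38, 39, 40}
Elements in ascending order: 12, 19, 22, 23, 35, 38, 39, 40
The largest element is 40.

40


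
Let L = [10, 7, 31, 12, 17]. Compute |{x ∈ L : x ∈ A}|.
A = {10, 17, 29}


Set A = {10, 17, 29}
Candidates: [10, 7, 31, 12, 17]
Check each candidate:
10 ∈ A, 7 ∉ A, 31 ∉ A, 12 ∉ A, 17 ∈ A
Count of candidates in A: 2

2


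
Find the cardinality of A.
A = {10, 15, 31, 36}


Set A = {10, 15, 31, 36}
Listing elements: 10, 15, 31, 36
Counting: 4 elements
|A| = 4

4


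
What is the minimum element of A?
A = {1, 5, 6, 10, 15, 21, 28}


Set A = {1, 5, 6, 10, 15, 21, 28}
Elements in ascending order: 1, 5, 6, 10, 15, 21, 28
The smallest element is 1.

1


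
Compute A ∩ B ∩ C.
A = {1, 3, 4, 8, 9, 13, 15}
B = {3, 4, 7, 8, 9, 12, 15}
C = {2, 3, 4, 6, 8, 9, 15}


Set A = {1, 3, 4, 8, 9, 13, 15}
Set B = {3, 4, 7, 8, 9, 12, 15}
Set C = {2, 3, 4, 6, 8, 9, 15}
First, A ∩ B = {3, 4, 8, 9, 15}
Then, (A ∩ B) ∩ C = {3, 4, 8, 9, 15}

{3, 4, 8, 9, 15}


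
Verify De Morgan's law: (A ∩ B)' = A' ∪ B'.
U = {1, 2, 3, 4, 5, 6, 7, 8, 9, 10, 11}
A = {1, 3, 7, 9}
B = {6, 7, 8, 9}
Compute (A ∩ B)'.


U = {1, 2, 3, 4, 5, 6, 7, 8, 9, 10, 11}
A = {1, 3, 7, 9}, B = {6, 7, 8, 9}
A ∩ B = {7, 9}
(A ∩ B)' = U \ (A ∩ B) = {1, 2, 3, 4, 5, 6, 8, 10, 11}
Verification via A' ∪ B': A' = {2, 4, 5, 6, 8, 10, 11}, B' = {1, 2, 3, 4, 5, 10, 11}
A' ∪ B' = {1, 2, 3, 4, 5, 6, 8, 10, 11} ✓

{1, 2, 3, 4, 5, 6, 8, 10, 11}


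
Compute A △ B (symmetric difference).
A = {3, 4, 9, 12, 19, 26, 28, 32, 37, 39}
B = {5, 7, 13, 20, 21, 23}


Set A = {3, 4, 9, 12, 19, 26, 28, 32, 37, 39}
Set B = {5, 7, 13, 20, 21, 23}
A △ B = (A \ B) ∪ (B \ A)
Elements in A but not B: {3, 4, 9, 12, 19, 26, 28, 32, 37, 39}
Elements in B but not A: {5, 7, 13, 20, 21, 23}
A △ B = {3, 4, 5, 7, 9, 12, 13, 19, 20, 21, 23, 26, 28, 32, 37, 39}

{3, 4, 5, 7, 9, 12, 13, 19, 20, 21, 23, 26, 28, 32, 37, 39}


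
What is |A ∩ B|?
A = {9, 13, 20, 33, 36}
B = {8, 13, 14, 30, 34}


Set A = {9, 13, 20, 33, 36}
Set B = {8, 13, 14, 30, 34}
A ∩ B = {13}
|A ∩ B| = 1

1


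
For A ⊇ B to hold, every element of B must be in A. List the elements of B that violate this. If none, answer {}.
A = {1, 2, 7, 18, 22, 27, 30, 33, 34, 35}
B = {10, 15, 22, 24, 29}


Set A = {1, 2, 7, 18, 22, 27, 30, 33, 34, 35}
Set B = {10, 15, 22, 24, 29}
Check each element of B against A:
10 ∉ A (include), 15 ∉ A (include), 22 ∈ A, 24 ∉ A (include), 29 ∉ A (include)
Elements of B not in A: {10, 15, 24, 29}

{10, 15, 24, 29}


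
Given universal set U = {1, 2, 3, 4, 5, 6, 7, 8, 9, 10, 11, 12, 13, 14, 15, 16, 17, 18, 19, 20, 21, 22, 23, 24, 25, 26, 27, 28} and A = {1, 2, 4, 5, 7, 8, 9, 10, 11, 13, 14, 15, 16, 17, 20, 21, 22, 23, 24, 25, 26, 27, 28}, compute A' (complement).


Universal set U = {1, 2, 3, 4, 5, 6, 7, 8, 9, 10, 11, 12, 13, 14, 15, 16, 17, 18, 19, 20, 21, 22, 23, 24, 25, 26, 27, 28}
Set A = {1, 2, 4, 5, 7, 8, 9, 10, 11, 13, 14, 15, 16, 17, 20, 21, 22, 23, 24, 25, 26, 27, 28}
A' = U \ A = elements in U but not in A
Checking each element of U:
1 (in A, exclude), 2 (in A, exclude), 3 (not in A, include), 4 (in A, exclude), 5 (in A, exclude), 6 (not in A, include), 7 (in A, exclude), 8 (in A, exclude), 9 (in A, exclude), 10 (in A, exclude), 11 (in A, exclude), 12 (not in A, include), 13 (in A, exclude), 14 (in A, exclude), 15 (in A, exclude), 16 (in A, exclude), 17 (in A, exclude), 18 (not in A, include), 19 (not in A, include), 20 (in A, exclude), 21 (in A, exclude), 22 (in A, exclude), 23 (in A, exclude), 24 (in A, exclude), 25 (in A, exclude), 26 (in A, exclude), 27 (in A, exclude), 28 (in A, exclude)
A' = {3, 6, 12, 18, 19}

{3, 6, 12, 18, 19}


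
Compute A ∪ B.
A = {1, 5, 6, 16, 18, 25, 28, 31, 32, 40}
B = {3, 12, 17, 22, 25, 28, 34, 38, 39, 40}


Set A = {1, 5, 6, 16, 18, 25, 28, 31, 32, 40}
Set B = {3, 12, 17, 22, 25, 28, 34, 38, 39, 40}
A ∪ B includes all elements in either set.
Elements from A: {1, 5, 6, 16, 18, 25, 28, 31, 32, 40}
Elements from B not already included: {3, 12, 17, 22, 34, 38, 39}
A ∪ B = {1, 3, 5, 6, 12, 16, 17, 18, 22, 25, 28, 31, 32, 34, 38, 39, 40}

{1, 3, 5, 6, 12, 16, 17, 18, 22, 25, 28, 31, 32, 34, 38, 39, 40}


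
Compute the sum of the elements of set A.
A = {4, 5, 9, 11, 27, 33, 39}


Set A = {4, 5, 9, 11, 27, 33, 39}
Sum = 4 + 5 + 9 + 11 + 27 + 33 + 39 = 128

128


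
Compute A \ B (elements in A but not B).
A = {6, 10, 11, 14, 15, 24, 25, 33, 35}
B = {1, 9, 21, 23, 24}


Set A = {6, 10, 11, 14, 15, 24, 25, 33, 35}
Set B = {1, 9, 21, 23, 24}
A \ B includes elements in A that are not in B.
Check each element of A:
6 (not in B, keep), 10 (not in B, keep), 11 (not in B, keep), 14 (not in B, keep), 15 (not in B, keep), 24 (in B, remove), 25 (not in B, keep), 33 (not in B, keep), 35 (not in B, keep)
A \ B = {6, 10, 11, 14, 15, 25, 33, 35}

{6, 10, 11, 14, 15, 25, 33, 35}


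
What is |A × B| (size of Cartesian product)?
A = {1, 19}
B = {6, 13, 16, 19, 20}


Set A = {1, 19} has 2 elements.
Set B = {6, 13, 16, 19, 20} has 5 elements.
|A × B| = |A| × |B| = 2 × 5 = 10

10


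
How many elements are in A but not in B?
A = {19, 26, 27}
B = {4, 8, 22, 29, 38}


Set A = {19, 26, 27}
Set B = {4, 8, 22, 29, 38}
A \ B = {19, 26, 27}
|A \ B| = 3

3


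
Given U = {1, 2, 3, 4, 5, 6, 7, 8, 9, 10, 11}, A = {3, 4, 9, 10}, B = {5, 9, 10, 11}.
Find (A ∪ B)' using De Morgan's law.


U = {1, 2, 3, 4, 5, 6, 7, 8, 9, 10, 11}
A = {3, 4, 9, 10}, B = {5, 9, 10, 11}
A ∪ B = {3, 4, 5, 9, 10, 11}
(A ∪ B)' = U \ (A ∪ B) = {1, 2, 6, 7, 8}
Verification via A' ∩ B': A' = {1, 2, 5, 6, 7, 8, 11}, B' = {1, 2, 3, 4, 6, 7, 8}
A' ∩ B' = {1, 2, 6, 7, 8} ✓

{1, 2, 6, 7, 8}


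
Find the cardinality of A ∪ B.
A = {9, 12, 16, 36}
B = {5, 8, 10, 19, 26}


Set A = {9, 12, 16, 36}, |A| = 4
Set B = {5, 8, 10, 19, 26}, |B| = 5
A ∩ B = {}, |A ∩ B| = 0
|A ∪ B| = |A| + |B| - |A ∩ B| = 4 + 5 - 0 = 9

9


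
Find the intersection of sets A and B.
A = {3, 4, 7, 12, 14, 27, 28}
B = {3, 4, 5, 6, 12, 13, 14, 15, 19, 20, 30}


Set A = {3, 4, 7, 12, 14, 27, 28}
Set B = {3, 4, 5, 6, 12, 13, 14, 15, 19, 20, 30}
A ∩ B includes only elements in both sets.
Check each element of A against B:
3 ✓, 4 ✓, 7 ✗, 12 ✓, 14 ✓, 27 ✗, 28 ✗
A ∩ B = {3, 4, 12, 14}

{3, 4, 12, 14}


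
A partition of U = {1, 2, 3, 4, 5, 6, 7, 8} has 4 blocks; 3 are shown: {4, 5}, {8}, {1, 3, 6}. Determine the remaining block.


U = {1, 2, 3, 4, 5, 6, 7, 8}
Shown blocks: {4, 5}, {8}, {1, 3, 6}
A partition's blocks are pairwise disjoint and cover U, so the missing block = U \ (union of shown blocks).
Union of shown blocks: {1, 3, 4, 5, 6, 8}
Missing block = U \ (union) = {2, 7}

{2, 7}


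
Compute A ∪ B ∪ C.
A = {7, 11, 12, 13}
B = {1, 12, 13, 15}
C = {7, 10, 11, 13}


Set A = {7, 11, 12, 13}
Set B = {1, 12, 13, 15}
Set C = {7, 10, 11, 13}
First, A ∪ B = {1, 7, 11, 12, 13, 15}
Then, (A ∪ B) ∪ C = {1, 7, 10, 11, 12, 13, 15}

{1, 7, 10, 11, 12, 13, 15}


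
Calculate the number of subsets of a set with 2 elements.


The set has 2 elements.
The power set contains all possible subsets.
|P(A)| = 2^|A| = 2^2 = 4

4


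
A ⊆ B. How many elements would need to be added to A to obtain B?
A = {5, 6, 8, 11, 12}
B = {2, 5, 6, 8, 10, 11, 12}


Set A = {5, 6, 8, 11, 12}, |A| = 5
Set B = {2, 5, 6, 8, 10, 11, 12}, |B| = 7
Since A ⊆ B: B \ A = {2, 10}
|B| - |A| = 7 - 5 = 2

2


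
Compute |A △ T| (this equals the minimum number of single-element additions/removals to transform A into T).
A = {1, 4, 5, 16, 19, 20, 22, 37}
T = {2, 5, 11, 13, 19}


Set A = {1, 4, 5, 16, 19, 20, 22, 37}
Set T = {2, 5, 11, 13, 19}
Elements to remove from A (in A, not in T): {1, 4, 16, 20, 22, 37} → 6 removals
Elements to add to A (in T, not in A): {2, 11, 13} → 3 additions
Total edits = 6 + 3 = 9

9


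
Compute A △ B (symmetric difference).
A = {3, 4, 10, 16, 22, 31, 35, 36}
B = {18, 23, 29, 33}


Set A = {3, 4, 10, 16, 22, 31, 35, 36}
Set B = {18, 23, 29, 33}
A △ B = (A \ B) ∪ (B \ A)
Elements in A but not B: {3, 4, 10, 16, 22, 31, 35, 36}
Elements in B but not A: {18, 23, 29, 33}
A △ B = {3, 4, 10, 16, 18, 22, 23, 29, 31, 33, 35, 36}

{3, 4, 10, 16, 18, 22, 23, 29, 31, 33, 35, 36}


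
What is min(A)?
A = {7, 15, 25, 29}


Set A = {7, 15, 25, 29}
Elements in ascending order: 7, 15, 25, 29
The smallest element is 7.

7


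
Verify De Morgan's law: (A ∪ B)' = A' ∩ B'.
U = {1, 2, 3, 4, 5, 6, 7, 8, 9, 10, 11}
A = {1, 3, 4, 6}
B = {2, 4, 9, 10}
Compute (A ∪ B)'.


U = {1, 2, 3, 4, 5, 6, 7, 8, 9, 10, 11}
A = {1, 3, 4, 6}, B = {2, 4, 9, 10}
A ∪ B = {1, 2, 3, 4, 6, 9, 10}
(A ∪ B)' = U \ (A ∪ B) = {5, 7, 8, 11}
Verification via A' ∩ B': A' = {2, 5, 7, 8, 9, 10, 11}, B' = {1, 3, 5, 6, 7, 8, 11}
A' ∩ B' = {5, 7, 8, 11} ✓

{5, 7, 8, 11}


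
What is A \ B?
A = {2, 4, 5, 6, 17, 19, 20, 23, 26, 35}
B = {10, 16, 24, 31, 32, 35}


Set A = {2, 4, 5, 6, 17, 19, 20, 23, 26, 35}
Set B = {10, 16, 24, 31, 32, 35}
A \ B includes elements in A that are not in B.
Check each element of A:
2 (not in B, keep), 4 (not in B, keep), 5 (not in B, keep), 6 (not in B, keep), 17 (not in B, keep), 19 (not in B, keep), 20 (not in B, keep), 23 (not in B, keep), 26 (not in B, keep), 35 (in B, remove)
A \ B = {2, 4, 5, 6, 17, 19, 20, 23, 26}

{2, 4, 5, 6, 17, 19, 20, 23, 26}


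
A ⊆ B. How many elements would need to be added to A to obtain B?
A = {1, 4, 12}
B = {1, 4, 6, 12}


Set A = {1, 4, 12}, |A| = 3
Set B = {1, 4, 6, 12}, |B| = 4
Since A ⊆ B: B \ A = {6}
|B| - |A| = 4 - 3 = 1

1


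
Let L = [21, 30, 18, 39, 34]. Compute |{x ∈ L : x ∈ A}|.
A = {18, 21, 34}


Set A = {18, 21, 34}
Candidates: [21, 30, 18, 39, 34]
Check each candidate:
21 ∈ A, 30 ∉ A, 18 ∈ A, 39 ∉ A, 34 ∈ A
Count of candidates in A: 3

3


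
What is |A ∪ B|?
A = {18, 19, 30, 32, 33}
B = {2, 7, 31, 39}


Set A = {18, 19, 30, 32, 33}, |A| = 5
Set B = {2, 7, 31, 39}, |B| = 4
A ∩ B = {}, |A ∩ B| = 0
|A ∪ B| = |A| + |B| - |A ∩ B| = 5 + 4 - 0 = 9

9


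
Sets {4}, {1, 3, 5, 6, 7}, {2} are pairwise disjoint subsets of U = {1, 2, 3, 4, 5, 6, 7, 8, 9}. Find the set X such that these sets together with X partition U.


U = {1, 2, 3, 4, 5, 6, 7, 8, 9}
Shown blocks: {4}, {1, 3, 5, 6, 7}, {2}
A partition's blocks are pairwise disjoint and cover U, so the missing block = U \ (union of shown blocks).
Union of shown blocks: {1, 2, 3, 4, 5, 6, 7}
Missing block = U \ (union) = {8, 9}

{8, 9}


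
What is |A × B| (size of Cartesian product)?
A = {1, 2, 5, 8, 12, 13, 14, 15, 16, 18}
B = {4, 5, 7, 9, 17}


Set A = {1, 2, 5, 8, 12, 13, 14, 15, 16, 18} has 10 elements.
Set B = {4, 5, 7, 9, 17} has 5 elements.
|A × B| = |A| × |B| = 10 × 5 = 50

50


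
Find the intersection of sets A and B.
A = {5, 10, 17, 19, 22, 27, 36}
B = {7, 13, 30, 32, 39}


Set A = {5, 10, 17, 19, 22, 27, 36}
Set B = {7, 13, 30, 32, 39}
A ∩ B includes only elements in both sets.
Check each element of A against B:
5 ✗, 10 ✗, 17 ✗, 19 ✗, 22 ✗, 27 ✗, 36 ✗
A ∩ B = {}

{}


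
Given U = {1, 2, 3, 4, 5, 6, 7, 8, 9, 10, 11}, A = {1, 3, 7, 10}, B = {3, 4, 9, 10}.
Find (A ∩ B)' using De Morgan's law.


U = {1, 2, 3, 4, 5, 6, 7, 8, 9, 10, 11}
A = {1, 3, 7, 10}, B = {3, 4, 9, 10}
A ∩ B = {3, 10}
(A ∩ B)' = U \ (A ∩ B) = {1, 2, 4, 5, 6, 7, 8, 9, 11}
Verification via A' ∪ B': A' = {2, 4, 5, 6, 8, 9, 11}, B' = {1, 2, 5, 6, 7, 8, 11}
A' ∪ B' = {1, 2, 4, 5, 6, 7, 8, 9, 11} ✓

{1, 2, 4, 5, 6, 7, 8, 9, 11}


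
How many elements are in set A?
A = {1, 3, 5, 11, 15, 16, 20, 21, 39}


Set A = {1, 3, 5, 11, 15, 16, 20, 21, 39}
Listing elements: 1, 3, 5, 11, 15, 16, 20, 21, 39
Counting: 9 elements
|A| = 9

9


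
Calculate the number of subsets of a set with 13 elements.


The set has 13 elements.
The power set contains all possible subsets.
|P(A)| = 2^|A| = 2^13 = 8192

8192


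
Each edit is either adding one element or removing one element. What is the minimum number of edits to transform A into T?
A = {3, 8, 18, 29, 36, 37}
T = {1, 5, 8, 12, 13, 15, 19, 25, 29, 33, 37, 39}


Set A = {3, 8, 18, 29, 36, 37}
Set T = {1, 5, 8, 12, 13, 15, 19, 25, 29, 33, 37, 39}
Elements to remove from A (in A, not in T): {3, 18, 36} → 3 removals
Elements to add to A (in T, not in A): {1, 5, 12, 13, 15, 19, 25, 33, 39} → 9 additions
Total edits = 3 + 9 = 12

12


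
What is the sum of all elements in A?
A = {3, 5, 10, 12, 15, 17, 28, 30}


Set A = {3, 5, 10, 12, 15, 17, 28, 30}
Sum = 3 + 5 + 10 + 12 + 15 + 17 + 28 + 30 = 120

120


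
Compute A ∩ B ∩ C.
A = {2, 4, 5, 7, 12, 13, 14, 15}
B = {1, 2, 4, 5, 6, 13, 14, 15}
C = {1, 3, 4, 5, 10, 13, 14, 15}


Set A = {2, 4, 5, 7, 12, 13, 14, 15}
Set B = {1, 2, 4, 5, 6, 13, 14, 15}
Set C = {1, 3, 4, 5, 10, 13, 14, 15}
First, A ∩ B = {2, 4, 5, 13, 14, 15}
Then, (A ∩ B) ∩ C = {4, 5, 13, 14, 15}

{4, 5, 13, 14, 15}


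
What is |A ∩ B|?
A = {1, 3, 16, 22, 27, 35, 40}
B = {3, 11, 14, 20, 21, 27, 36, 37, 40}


Set A = {1, 3, 16, 22, 27, 35, 40}
Set B = {3, 11, 14, 20, 21, 27, 36, 37, 40}
A ∩ B = {3, 27, 40}
|A ∩ B| = 3

3


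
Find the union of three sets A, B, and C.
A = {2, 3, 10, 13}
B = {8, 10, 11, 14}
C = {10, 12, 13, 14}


Set A = {2, 3, 10, 13}
Set B = {8, 10, 11, 14}
Set C = {10, 12, 13, 14}
First, A ∪ B = {2, 3, 8, 10, 11, 13, 14}
Then, (A ∪ B) ∪ C = {2, 3, 8, 10, 11, 12, 13, 14}

{2, 3, 8, 10, 11, 12, 13, 14}


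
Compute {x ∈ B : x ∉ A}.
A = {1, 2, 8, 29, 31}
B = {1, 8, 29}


Set A = {1, 2, 8, 29, 31}
Set B = {1, 8, 29}
Check each element of B against A:
1 ∈ A, 8 ∈ A, 29 ∈ A
Elements of B not in A: {}

{}


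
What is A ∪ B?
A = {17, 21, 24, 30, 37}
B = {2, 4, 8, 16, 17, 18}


Set A = {17, 21, 24, 30, 37}
Set B = {2, 4, 8, 16, 17, 18}
A ∪ B includes all elements in either set.
Elements from A: {17, 21, 24, 30, 37}
Elements from B not already included: {2, 4, 8, 16, 18}
A ∪ B = {2, 4, 8, 16, 17, 18, 21, 24, 30, 37}

{2, 4, 8, 16, 17, 18, 21, 24, 30, 37}


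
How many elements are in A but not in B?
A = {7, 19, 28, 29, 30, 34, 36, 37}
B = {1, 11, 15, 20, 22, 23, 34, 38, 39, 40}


Set A = {7, 19, 28, 29, 30, 34, 36, 37}
Set B = {1, 11, 15, 20, 22, 23, 34, 38, 39, 40}
A \ B = {7, 19, 28, 29, 30, 36, 37}
|A \ B| = 7

7


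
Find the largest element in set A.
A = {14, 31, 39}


Set A = {14, 31, 39}
Elements in ascending order: 14, 31, 39
The largest element is 39.

39


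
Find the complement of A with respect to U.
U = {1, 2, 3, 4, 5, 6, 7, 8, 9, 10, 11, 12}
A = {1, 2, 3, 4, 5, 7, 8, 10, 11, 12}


Universal set U = {1, 2, 3, 4, 5, 6, 7, 8, 9, 10, 11, 12}
Set A = {1, 2, 3, 4, 5, 7, 8, 10, 11, 12}
A' = U \ A = elements in U but not in A
Checking each element of U:
1 (in A, exclude), 2 (in A, exclude), 3 (in A, exclude), 4 (in A, exclude), 5 (in A, exclude), 6 (not in A, include), 7 (in A, exclude), 8 (in A, exclude), 9 (not in A, include), 10 (in A, exclude), 11 (in A, exclude), 12 (in A, exclude)
A' = {6, 9}

{6, 9}


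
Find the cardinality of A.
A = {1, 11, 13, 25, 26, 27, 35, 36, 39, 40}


Set A = {1, 11, 13, 25, 26, 27, 35, 36, 39, 40}
Listing elements: 1, 11, 13, 25, 26, 27, 35, 36, 39, 40
Counting: 10 elements
|A| = 10

10


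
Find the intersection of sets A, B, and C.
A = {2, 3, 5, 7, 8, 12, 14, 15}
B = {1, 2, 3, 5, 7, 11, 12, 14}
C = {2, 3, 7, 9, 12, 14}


Set A = {2, 3, 5, 7, 8, 12, 14, 15}
Set B = {1, 2, 3, 5, 7, 11, 12, 14}
Set C = {2, 3, 7, 9, 12, 14}
First, A ∩ B = {2, 3, 5, 7, 12, 14}
Then, (A ∩ B) ∩ C = {2, 3, 7, 12, 14}

{2, 3, 7, 12, 14}


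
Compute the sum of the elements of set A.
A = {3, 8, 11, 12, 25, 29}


Set A = {3, 8, 11, 12, 25, 29}
Sum = 3 + 8 + 11 + 12 + 25 + 29 = 88

88


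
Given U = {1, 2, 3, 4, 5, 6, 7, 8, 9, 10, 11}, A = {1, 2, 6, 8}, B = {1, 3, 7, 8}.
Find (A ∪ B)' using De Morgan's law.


U = {1, 2, 3, 4, 5, 6, 7, 8, 9, 10, 11}
A = {1, 2, 6, 8}, B = {1, 3, 7, 8}
A ∪ B = {1, 2, 3, 6, 7, 8}
(A ∪ B)' = U \ (A ∪ B) = {4, 5, 9, 10, 11}
Verification via A' ∩ B': A' = {3, 4, 5, 7, 9, 10, 11}, B' = {2, 4, 5, 6, 9, 10, 11}
A' ∩ B' = {4, 5, 9, 10, 11} ✓

{4, 5, 9, 10, 11}


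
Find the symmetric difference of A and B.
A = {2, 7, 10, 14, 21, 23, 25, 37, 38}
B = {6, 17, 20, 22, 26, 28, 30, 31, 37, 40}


Set A = {2, 7, 10, 14, 21, 23, 25, 37, 38}
Set B = {6, 17, 20, 22, 26, 28, 30, 31, 37, 40}
A △ B = (A \ B) ∪ (B \ A)
Elements in A but not B: {2, 7, 10, 14, 21, 23, 25, 38}
Elements in B but not A: {6, 17, 20, 22, 26, 28, 30, 31, 40}
A △ B = {2, 6, 7, 10, 14, 17, 20, 21, 22, 23, 25, 26, 28, 30, 31, 38, 40}

{2, 6, 7, 10, 14, 17, 20, 21, 22, 23, 25, 26, 28, 30, 31, 38, 40}


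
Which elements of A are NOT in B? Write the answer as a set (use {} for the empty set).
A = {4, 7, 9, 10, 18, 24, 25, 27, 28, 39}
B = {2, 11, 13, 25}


Set A = {4, 7, 9, 10, 18, 24, 25, 27, 28, 39}
Set B = {2, 11, 13, 25}
Check each element of A against B:
4 ∉ B (include), 7 ∉ B (include), 9 ∉ B (include), 10 ∉ B (include), 18 ∉ B (include), 24 ∉ B (include), 25 ∈ B, 27 ∉ B (include), 28 ∉ B (include), 39 ∉ B (include)
Elements of A not in B: {4, 7, 9, 10, 18, 24, 27, 28, 39}

{4, 7, 9, 10, 18, 24, 27, 28, 39}


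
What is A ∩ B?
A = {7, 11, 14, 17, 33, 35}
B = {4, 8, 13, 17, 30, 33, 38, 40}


Set A = {7, 11, 14, 17, 33, 35}
Set B = {4, 8, 13, 17, 30, 33, 38, 40}
A ∩ B includes only elements in both sets.
Check each element of A against B:
7 ✗, 11 ✗, 14 ✗, 17 ✓, 33 ✓, 35 ✗
A ∩ B = {17, 33}

{17, 33}


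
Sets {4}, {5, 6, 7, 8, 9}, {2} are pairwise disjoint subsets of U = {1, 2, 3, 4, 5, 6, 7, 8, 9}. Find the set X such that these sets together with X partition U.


U = {1, 2, 3, 4, 5, 6, 7, 8, 9}
Shown blocks: {4}, {5, 6, 7, 8, 9}, {2}
A partition's blocks are pairwise disjoint and cover U, so the missing block = U \ (union of shown blocks).
Union of shown blocks: {2, 4, 5, 6, 7, 8, 9}
Missing block = U \ (union) = {1, 3}

{1, 3}


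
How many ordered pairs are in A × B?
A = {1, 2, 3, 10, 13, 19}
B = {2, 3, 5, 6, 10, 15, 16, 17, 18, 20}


Set A = {1, 2, 3, 10, 13, 19} has 6 elements.
Set B = {2, 3, 5, 6, 10, 15, 16, 17, 18, 20} has 10 elements.
|A × B| = |A| × |B| = 6 × 10 = 60

60


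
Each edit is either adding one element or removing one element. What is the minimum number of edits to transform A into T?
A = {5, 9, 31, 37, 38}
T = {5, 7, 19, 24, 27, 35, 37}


Set A = {5, 9, 31, 37, 38}
Set T = {5, 7, 19, 24, 27, 35, 37}
Elements to remove from A (in A, not in T): {9, 31, 38} → 3 removals
Elements to add to A (in T, not in A): {7, 19, 24, 27, 35} → 5 additions
Total edits = 3 + 5 = 8

8


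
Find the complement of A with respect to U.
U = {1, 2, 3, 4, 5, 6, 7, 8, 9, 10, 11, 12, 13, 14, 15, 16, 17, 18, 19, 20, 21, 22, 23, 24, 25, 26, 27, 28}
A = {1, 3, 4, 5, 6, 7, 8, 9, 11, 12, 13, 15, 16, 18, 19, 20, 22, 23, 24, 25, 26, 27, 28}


Universal set U = {1, 2, 3, 4, 5, 6, 7, 8, 9, 10, 11, 12, 13, 14, 15, 16, 17, 18, 19, 20, 21, 22, 23, 24, 25, 26, 27, 28}
Set A = {1, 3, 4, 5, 6, 7, 8, 9, 11, 12, 13, 15, 16, 18, 19, 20, 22, 23, 24, 25, 26, 27, 28}
A' = U \ A = elements in U but not in A
Checking each element of U:
1 (in A, exclude), 2 (not in A, include), 3 (in A, exclude), 4 (in A, exclude), 5 (in A, exclude), 6 (in A, exclude), 7 (in A, exclude), 8 (in A, exclude), 9 (in A, exclude), 10 (not in A, include), 11 (in A, exclude), 12 (in A, exclude), 13 (in A, exclude), 14 (not in A, include), 15 (in A, exclude), 16 (in A, exclude), 17 (not in A, include), 18 (in A, exclude), 19 (in A, exclude), 20 (in A, exclude), 21 (not in A, include), 22 (in A, exclude), 23 (in A, exclude), 24 (in A, exclude), 25 (in A, exclude), 26 (in A, exclude), 27 (in A, exclude), 28 (in A, exclude)
A' = {2, 10, 14, 17, 21}

{2, 10, 14, 17, 21}


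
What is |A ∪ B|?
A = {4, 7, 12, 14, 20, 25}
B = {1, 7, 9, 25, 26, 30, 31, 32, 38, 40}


Set A = {4, 7, 12, 14, 20, 25}, |A| = 6
Set B = {1, 7, 9, 25, 26, 30, 31, 32, 38, 40}, |B| = 10
A ∩ B = {7, 25}, |A ∩ B| = 2
|A ∪ B| = |A| + |B| - |A ∩ B| = 6 + 10 - 2 = 14

14


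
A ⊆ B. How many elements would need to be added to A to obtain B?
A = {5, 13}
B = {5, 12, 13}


Set A = {5, 13}, |A| = 2
Set B = {5, 12, 13}, |B| = 3
Since A ⊆ B: B \ A = {12}
|B| - |A| = 3 - 2 = 1

1


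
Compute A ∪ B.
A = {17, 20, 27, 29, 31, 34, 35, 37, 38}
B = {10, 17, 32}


Set A = {17, 20, 27, 29, 31, 34, 35, 37, 38}
Set B = {10, 17, 32}
A ∪ B includes all elements in either set.
Elements from A: {17, 20, 27, 29, 31, 34, 35, 37, 38}
Elements from B not already included: {10, 32}
A ∪ B = {10, 17, 20, 27, 29, 31, 32, 34, 35, 37, 38}

{10, 17, 20, 27, 29, 31, 32, 34, 35, 37, 38}


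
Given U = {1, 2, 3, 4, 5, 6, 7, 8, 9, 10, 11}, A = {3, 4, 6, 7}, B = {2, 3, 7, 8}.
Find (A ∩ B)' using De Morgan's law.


U = {1, 2, 3, 4, 5, 6, 7, 8, 9, 10, 11}
A = {3, 4, 6, 7}, B = {2, 3, 7, 8}
A ∩ B = {3, 7}
(A ∩ B)' = U \ (A ∩ B) = {1, 2, 4, 5, 6, 8, 9, 10, 11}
Verification via A' ∪ B': A' = {1, 2, 5, 8, 9, 10, 11}, B' = {1, 4, 5, 6, 9, 10, 11}
A' ∪ B' = {1, 2, 4, 5, 6, 8, 9, 10, 11} ✓

{1, 2, 4, 5, 6, 8, 9, 10, 11}


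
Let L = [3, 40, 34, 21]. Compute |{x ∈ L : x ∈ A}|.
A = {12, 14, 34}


Set A = {12, 14, 34}
Candidates: [3, 40, 34, 21]
Check each candidate:
3 ∉ A, 40 ∉ A, 34 ∈ A, 21 ∉ A
Count of candidates in A: 1

1


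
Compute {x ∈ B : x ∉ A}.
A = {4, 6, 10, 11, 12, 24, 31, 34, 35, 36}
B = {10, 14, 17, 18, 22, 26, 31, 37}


Set A = {4, 6, 10, 11, 12, 24, 31, 34, 35, 36}
Set B = {10, 14, 17, 18, 22, 26, 31, 37}
Check each element of B against A:
10 ∈ A, 14 ∉ A (include), 17 ∉ A (include), 18 ∉ A (include), 22 ∉ A (include), 26 ∉ A (include), 31 ∈ A, 37 ∉ A (include)
Elements of B not in A: {14, 17, 18, 22, 26, 37}

{14, 17, 18, 22, 26, 37}


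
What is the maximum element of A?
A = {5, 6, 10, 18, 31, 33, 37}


Set A = {5, 6, 10, 18, 31, 33, 37}
Elements in ascending order: 5, 6, 10, 18, 31, 33, 37
The largest element is 37.

37


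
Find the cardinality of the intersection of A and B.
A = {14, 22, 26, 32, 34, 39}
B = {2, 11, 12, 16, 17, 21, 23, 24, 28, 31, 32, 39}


Set A = {14, 22, 26, 32, 34, 39}
Set B = {2, 11, 12, 16, 17, 21, 23, 24, 28, 31, 32, 39}
A ∩ B = {32, 39}
|A ∩ B| = 2

2


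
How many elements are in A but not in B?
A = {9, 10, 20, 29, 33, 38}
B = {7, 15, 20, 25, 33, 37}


Set A = {9, 10, 20, 29, 33, 38}
Set B = {7, 15, 20, 25, 33, 37}
A \ B = {9, 10, 29, 38}
|A \ B| = 4

4


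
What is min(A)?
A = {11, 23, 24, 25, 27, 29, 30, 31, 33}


Set A = {11, 23, 24, 25, 27, 29, 30, 31, 33}
Elements in ascending order: 11, 23, 24, 25, 27, 29, 30, 31, 33
The smallest element is 11.

11


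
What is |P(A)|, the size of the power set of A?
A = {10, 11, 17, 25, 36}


Set A = {10, 11, 17, 25, 36}
|A| = 5
The power set P(A) contains all subsets of A.
|P(A)| = 2^|A| = 2^5 = 32

32


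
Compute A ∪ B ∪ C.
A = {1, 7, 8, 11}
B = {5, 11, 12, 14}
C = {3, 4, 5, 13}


Set A = {1, 7, 8, 11}
Set B = {5, 11, 12, 14}
Set C = {3, 4, 5, 13}
First, A ∪ B = {1, 5, 7, 8, 11, 12, 14}
Then, (A ∪ B) ∪ C = {1, 3, 4, 5, 7, 8, 11, 12, 13, 14}

{1, 3, 4, 5, 7, 8, 11, 12, 13, 14}


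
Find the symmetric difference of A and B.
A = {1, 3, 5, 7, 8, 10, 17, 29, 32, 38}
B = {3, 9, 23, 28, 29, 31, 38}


Set A = {1, 3, 5, 7, 8, 10, 17, 29, 32, 38}
Set B = {3, 9, 23, 28, 29, 31, 38}
A △ B = (A \ B) ∪ (B \ A)
Elements in A but not B: {1, 5, 7, 8, 10, 17, 32}
Elements in B but not A: {9, 23, 28, 31}
A △ B = {1, 5, 7, 8, 9, 10, 17, 23, 28, 31, 32}

{1, 5, 7, 8, 9, 10, 17, 23, 28, 31, 32}


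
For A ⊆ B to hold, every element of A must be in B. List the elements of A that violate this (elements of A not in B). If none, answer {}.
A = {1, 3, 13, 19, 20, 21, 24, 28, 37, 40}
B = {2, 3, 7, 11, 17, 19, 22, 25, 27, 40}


Set A = {1, 3, 13, 19, 20, 21, 24, 28, 37, 40}
Set B = {2, 3, 7, 11, 17, 19, 22, 25, 27, 40}
Check each element of A against B:
1 ∉ B (include), 3 ∈ B, 13 ∉ B (include), 19 ∈ B, 20 ∉ B (include), 21 ∉ B (include), 24 ∉ B (include), 28 ∉ B (include), 37 ∉ B (include), 40 ∈ B
Elements of A not in B: {1, 13, 20, 21, 24, 28, 37}

{1, 13, 20, 21, 24, 28, 37}


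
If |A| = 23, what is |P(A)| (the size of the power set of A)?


The set has 23 elements.
The power set contains all possible subsets.
|P(A)| = 2^|A| = 2^23 = 8388608

8388608


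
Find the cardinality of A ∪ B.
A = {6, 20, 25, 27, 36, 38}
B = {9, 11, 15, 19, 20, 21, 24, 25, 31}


Set A = {6, 20, 25, 27, 36, 38}, |A| = 6
Set B = {9, 11, 15, 19, 20, 21, 24, 25, 31}, |B| = 9
A ∩ B = {20, 25}, |A ∩ B| = 2
|A ∪ B| = |A| + |B| - |A ∩ B| = 6 + 9 - 2 = 13

13


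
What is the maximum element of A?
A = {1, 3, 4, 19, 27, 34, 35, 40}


Set A = {1, 3, 4, 19, 27, 34, 35, 40}
Elements in ascending order: 1, 3, 4, 19, 27, 34, 35, 40
The largest element is 40.

40


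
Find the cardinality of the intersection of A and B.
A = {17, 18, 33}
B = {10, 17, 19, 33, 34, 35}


Set A = {17, 18, 33}
Set B = {10, 17, 19, 33, 34, 35}
A ∩ B = {17, 33}
|A ∩ B| = 2

2


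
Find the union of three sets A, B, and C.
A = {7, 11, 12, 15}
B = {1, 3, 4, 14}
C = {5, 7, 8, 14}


Set A = {7, 11, 12, 15}
Set B = {1, 3, 4, 14}
Set C = {5, 7, 8, 14}
First, A ∪ B = {1, 3, 4, 7, 11, 12, 14, 15}
Then, (A ∪ B) ∪ C = {1, 3, 4, 5, 7, 8, 11, 12, 14, 15}

{1, 3, 4, 5, 7, 8, 11, 12, 14, 15}


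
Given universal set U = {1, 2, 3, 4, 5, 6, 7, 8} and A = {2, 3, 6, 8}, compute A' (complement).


Universal set U = {1, 2, 3, 4, 5, 6, 7, 8}
Set A = {2, 3, 6, 8}
A' = U \ A = elements in U but not in A
Checking each element of U:
1 (not in A, include), 2 (in A, exclude), 3 (in A, exclude), 4 (not in A, include), 5 (not in A, include), 6 (in A, exclude), 7 (not in A, include), 8 (in A, exclude)
A' = {1, 4, 5, 7}

{1, 4, 5, 7}


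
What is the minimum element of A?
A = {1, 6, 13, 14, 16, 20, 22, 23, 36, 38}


Set A = {1, 6, 13, 14, 16, 20, 22, 23, 36, 38}
Elements in ascending order: 1, 6, 13, 14, 16, 20, 22, 23, 36, 38
The smallest element is 1.

1


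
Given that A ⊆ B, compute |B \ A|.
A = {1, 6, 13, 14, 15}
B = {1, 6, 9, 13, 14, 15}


Set A = {1, 6, 13, 14, 15}, |A| = 5
Set B = {1, 6, 9, 13, 14, 15}, |B| = 6
Since A ⊆ B: B \ A = {9}
|B| - |A| = 6 - 5 = 1

1


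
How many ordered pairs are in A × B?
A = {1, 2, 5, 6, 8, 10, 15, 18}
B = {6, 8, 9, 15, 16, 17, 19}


Set A = {1, 2, 5, 6, 8, 10, 15, 18} has 8 elements.
Set B = {6, 8, 9, 15, 16, 17, 19} has 7 elements.
|A × B| = |A| × |B| = 8 × 7 = 56

56


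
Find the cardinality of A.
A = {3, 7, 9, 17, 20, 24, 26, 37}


Set A = {3, 7, 9, 17, 20, 24, 26, 37}
Listing elements: 3, 7, 9, 17, 20, 24, 26, 37
Counting: 8 elements
|A| = 8

8


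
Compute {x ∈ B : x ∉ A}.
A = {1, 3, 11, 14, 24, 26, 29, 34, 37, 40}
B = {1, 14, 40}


Set A = {1, 3, 11, 14, 24, 26, 29, 34, 37, 40}
Set B = {1, 14, 40}
Check each element of B against A:
1 ∈ A, 14 ∈ A, 40 ∈ A
Elements of B not in A: {}

{}


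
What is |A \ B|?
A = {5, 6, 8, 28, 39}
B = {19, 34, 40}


Set A = {5, 6, 8, 28, 39}
Set B = {19, 34, 40}
A \ B = {5, 6, 8, 28, 39}
|A \ B| = 5

5


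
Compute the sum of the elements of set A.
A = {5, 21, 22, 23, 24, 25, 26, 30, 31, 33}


Set A = {5, 21, 22, 23, 24, 25, 26, 30, 31, 33}
Sum = 5 + 21 + 22 + 23 + 24 + 25 + 26 + 30 + 31 + 33 = 240

240


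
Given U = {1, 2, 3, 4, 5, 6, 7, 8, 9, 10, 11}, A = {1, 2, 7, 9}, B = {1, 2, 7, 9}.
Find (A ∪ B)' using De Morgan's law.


U = {1, 2, 3, 4, 5, 6, 7, 8, 9, 10, 11}
A = {1, 2, 7, 9}, B = {1, 2, 7, 9}
A ∪ B = {1, 2, 7, 9}
(A ∪ B)' = U \ (A ∪ B) = {3, 4, 5, 6, 8, 10, 11}
Verification via A' ∩ B': A' = {3, 4, 5, 6, 8, 10, 11}, B' = {3, 4, 5, 6, 8, 10, 11}
A' ∩ B' = {3, 4, 5, 6, 8, 10, 11} ✓

{3, 4, 5, 6, 8, 10, 11}


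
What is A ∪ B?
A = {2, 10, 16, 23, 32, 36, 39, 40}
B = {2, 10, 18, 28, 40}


Set A = {2, 10, 16, 23, 32, 36, 39, 40}
Set B = {2, 10, 18, 28, 40}
A ∪ B includes all elements in either set.
Elements from A: {2, 10, 16, 23, 32, 36, 39, 40}
Elements from B not already included: {18, 28}
A ∪ B = {2, 10, 16, 18, 23, 28, 32, 36, 39, 40}

{2, 10, 16, 18, 23, 28, 32, 36, 39, 40}


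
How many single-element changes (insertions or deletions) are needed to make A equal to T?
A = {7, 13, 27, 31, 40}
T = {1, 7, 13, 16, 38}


Set A = {7, 13, 27, 31, 40}
Set T = {1, 7, 13, 16, 38}
Elements to remove from A (in A, not in T): {27, 31, 40} → 3 removals
Elements to add to A (in T, not in A): {1, 16, 38} → 3 additions
Total edits = 3 + 3 = 6

6


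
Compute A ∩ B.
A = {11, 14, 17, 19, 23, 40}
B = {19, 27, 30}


Set A = {11, 14, 17, 19, 23, 40}
Set B = {19, 27, 30}
A ∩ B includes only elements in both sets.
Check each element of A against B:
11 ✗, 14 ✗, 17 ✗, 19 ✓, 23 ✗, 40 ✗
A ∩ B = {19}

{19}


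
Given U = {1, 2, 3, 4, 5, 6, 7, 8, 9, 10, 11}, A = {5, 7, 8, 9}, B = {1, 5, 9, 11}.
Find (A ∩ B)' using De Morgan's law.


U = {1, 2, 3, 4, 5, 6, 7, 8, 9, 10, 11}
A = {5, 7, 8, 9}, B = {1, 5, 9, 11}
A ∩ B = {5, 9}
(A ∩ B)' = U \ (A ∩ B) = {1, 2, 3, 4, 6, 7, 8, 10, 11}
Verification via A' ∪ B': A' = {1, 2, 3, 4, 6, 10, 11}, B' = {2, 3, 4, 6, 7, 8, 10}
A' ∪ B' = {1, 2, 3, 4, 6, 7, 8, 10, 11} ✓

{1, 2, 3, 4, 6, 7, 8, 10, 11}


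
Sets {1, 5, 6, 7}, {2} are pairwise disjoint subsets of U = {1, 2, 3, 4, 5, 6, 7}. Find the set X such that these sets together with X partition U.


U = {1, 2, 3, 4, 5, 6, 7}
Shown blocks: {1, 5, 6, 7}, {2}
A partition's blocks are pairwise disjoint and cover U, so the missing block = U \ (union of shown blocks).
Union of shown blocks: {1, 2, 5, 6, 7}
Missing block = U \ (union) = {3, 4}

{3, 4}


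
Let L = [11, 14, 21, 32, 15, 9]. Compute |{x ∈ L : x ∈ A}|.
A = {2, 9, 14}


Set A = {2, 9, 14}
Candidates: [11, 14, 21, 32, 15, 9]
Check each candidate:
11 ∉ A, 14 ∈ A, 21 ∉ A, 32 ∉ A, 15 ∉ A, 9 ∈ A
Count of candidates in A: 2

2


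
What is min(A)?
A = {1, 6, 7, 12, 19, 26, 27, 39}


Set A = {1, 6, 7, 12, 19, 26, 27, 39}
Elements in ascending order: 1, 6, 7, 12, 19, 26, 27, 39
The smallest element is 1.

1


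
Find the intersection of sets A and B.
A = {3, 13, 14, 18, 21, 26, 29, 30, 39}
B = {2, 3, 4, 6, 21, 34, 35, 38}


Set A = {3, 13, 14, 18, 21, 26, 29, 30, 39}
Set B = {2, 3, 4, 6, 21, 34, 35, 38}
A ∩ B includes only elements in both sets.
Check each element of A against B:
3 ✓, 13 ✗, 14 ✗, 18 ✗, 21 ✓, 26 ✗, 29 ✗, 30 ✗, 39 ✗
A ∩ B = {3, 21}

{3, 21}


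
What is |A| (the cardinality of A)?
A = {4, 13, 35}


Set A = {4, 13, 35}
Listing elements: 4, 13, 35
Counting: 3 elements
|A| = 3

3


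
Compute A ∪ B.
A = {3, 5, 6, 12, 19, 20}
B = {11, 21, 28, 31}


Set A = {3, 5, 6, 12, 19, 20}
Set B = {11, 21, 28, 31}
A ∪ B includes all elements in either set.
Elements from A: {3, 5, 6, 12, 19, 20}
Elements from B not already included: {11, 21, 28, 31}
A ∪ B = {3, 5, 6, 11, 12, 19, 20, 21, 28, 31}

{3, 5, 6, 11, 12, 19, 20, 21, 28, 31}


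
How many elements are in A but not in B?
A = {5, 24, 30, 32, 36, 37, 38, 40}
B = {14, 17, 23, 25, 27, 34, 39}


Set A = {5, 24, 30, 32, 36, 37, 38, 40}
Set B = {14, 17, 23, 25, 27, 34, 39}
A \ B = {5, 24, 30, 32, 36, 37, 38, 40}
|A \ B| = 8

8


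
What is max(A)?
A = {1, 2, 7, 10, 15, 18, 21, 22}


Set A = {1, 2, 7, 10, 15, 18, 21, 22}
Elements in ascending order: 1, 2, 7, 10, 15, 18, 21, 22
The largest element is 22.

22


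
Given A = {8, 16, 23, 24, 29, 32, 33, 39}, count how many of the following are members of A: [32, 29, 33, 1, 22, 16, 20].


Set A = {8, 16, 23, 24, 29, 32, 33, 39}
Candidates: [32, 29, 33, 1, 22, 16, 20]
Check each candidate:
32 ∈ A, 29 ∈ A, 33 ∈ A, 1 ∉ A, 22 ∉ A, 16 ∈ A, 20 ∉ A
Count of candidates in A: 4

4
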